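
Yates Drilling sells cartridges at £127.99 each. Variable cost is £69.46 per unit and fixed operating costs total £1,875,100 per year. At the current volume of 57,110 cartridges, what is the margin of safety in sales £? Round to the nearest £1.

Contribution margin per unit = £127.99 − £69.46 = £58.53. Break-even units = £1,875,100 ÷ £58.53 = 32,036.56; break-even revenue = 32,036.56 × £127.99 = £4,100,359.63.
Current sales = 57,110 × £127.99 = £7,309,508.90.
Margin of safety = £7,309,508.90 − £4,100,359.63 = £3,209,149.

£3,209,149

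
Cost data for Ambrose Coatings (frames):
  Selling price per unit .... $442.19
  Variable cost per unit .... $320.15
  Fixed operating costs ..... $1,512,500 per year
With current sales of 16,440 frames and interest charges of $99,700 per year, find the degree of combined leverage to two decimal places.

5.09

At 16,440 units, contribution = 16,440 × $122.04 = $2,006,337.60.
Operating income = contribution − fixed costs = $2,006,337.60 − $1,512,500 = $493,837.60. Interest = $99,700.00.
DOL = $2,006,337.60 ÷ $493,837.60 = 4.0627; DFL = $493,837.60 ÷ $394,137.60 = 1.2530.
Combined leverage = 4.0627 × 1.2530 = 5.0906.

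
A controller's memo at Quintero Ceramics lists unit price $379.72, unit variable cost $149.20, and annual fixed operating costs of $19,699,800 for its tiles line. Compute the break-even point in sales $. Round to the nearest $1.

CM per unit = $379.72 − $149.20 = $230.52; CM ratio = $230.52 / $379.72 = 0.6071.
Break-even sales = FC ÷ CM ratio = $19,699,800 × $379.72 / $230.52 = $32,450,148.

$32,450,148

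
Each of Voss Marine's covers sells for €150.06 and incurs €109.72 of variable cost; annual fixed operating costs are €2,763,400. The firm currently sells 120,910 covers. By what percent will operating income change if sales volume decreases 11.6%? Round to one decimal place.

At 120,910 units, contribution = 120,910 × €40.34 = €4,877,509.40.
Operating income = contribution − fixed costs = €4,877,509.40 − €2,763,400 = €2,114,109.40.
DOL = contribution ÷ EBIT = €4,877,509.40 ÷ €2,114,109.40 = 2.3071.
%ΔEBIT = DOL × %ΔSales = 2.3071 × -11.6% = -26.8%.

-26.8%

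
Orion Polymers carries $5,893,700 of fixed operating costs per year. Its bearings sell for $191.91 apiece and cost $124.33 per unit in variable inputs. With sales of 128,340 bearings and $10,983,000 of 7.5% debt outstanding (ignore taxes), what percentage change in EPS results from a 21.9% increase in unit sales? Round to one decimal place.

Contribution at this volume is 128,340 × $67.58 = $8,673,217.20.
Subtracting fixed costs: EBIT = $8,673,217.20 − $5,893,700 = $2,779,517.20.
Interest = $823,725.00, so EBIT − I = $1,955,792.20.
DCL = total CM / (EBIT − I) = $8,673,217.20 / $1,955,792.20 = 4.4346.
EPS therefore changes by 4.4346 × (+21.9%) = +97.1%.

+97.1%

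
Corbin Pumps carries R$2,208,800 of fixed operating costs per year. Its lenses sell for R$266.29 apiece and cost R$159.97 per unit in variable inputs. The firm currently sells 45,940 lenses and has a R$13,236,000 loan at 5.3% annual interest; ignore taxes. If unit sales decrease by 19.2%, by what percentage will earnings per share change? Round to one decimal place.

-47.5%

Total contribution margin = 45,940 × R$106.32 = R$4,884,340.80.
Operating income = contribution − fixed costs = R$4,884,340.80 − R$2,208,800 = R$2,675,540.80.
Interest = R$701,508.00, so EBIT − I = R$1,974,032.80.
Degree of combined leverage = contribution ÷ (EBIT − I) = R$4,884,340.80 ÷ R$1,974,032.80 = 2.4743.
EPS therefore changes by 2.4743 × (-19.2%) = -47.5%.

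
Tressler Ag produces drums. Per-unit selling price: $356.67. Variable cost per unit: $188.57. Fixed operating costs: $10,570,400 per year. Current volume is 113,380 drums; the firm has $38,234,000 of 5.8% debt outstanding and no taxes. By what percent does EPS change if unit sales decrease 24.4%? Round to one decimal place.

-74.2%

Contribution at this volume is 113,380 × $168.10 = $19,059,178.00.
Operating income = contribution − fixed costs = $19,059,178.00 − $10,570,400 = $8,488,778.00.
Interest = $2,217,572.00, so EBIT − I = $6,271,206.00.
DCL = total CM / (EBIT − I) = $19,059,178.00 / $6,271,206.00 = 3.0392.
%ΔEPS = DCL × %ΔSales = 3.0392 × -24.4% = -74.2%.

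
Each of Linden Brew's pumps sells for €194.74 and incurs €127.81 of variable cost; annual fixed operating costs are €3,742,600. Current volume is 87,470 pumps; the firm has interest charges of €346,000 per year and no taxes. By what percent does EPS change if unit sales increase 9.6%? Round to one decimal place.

Contribution at this volume is 87,470 × €66.93 = €5,854,367.10.
Operating income = contribution − fixed costs = €5,854,367.10 − €3,742,600 = €2,111,767.10.
After interest of €346,000.00, pre-tax earnings = €1,765,767.10.
DCL = total CM / (EBIT − I) = €5,854,367.10 / €1,765,767.10 = 3.3155.
%ΔEPS = DCL × %ΔSales = 3.3155 × +9.6% = +31.8%.

+31.8%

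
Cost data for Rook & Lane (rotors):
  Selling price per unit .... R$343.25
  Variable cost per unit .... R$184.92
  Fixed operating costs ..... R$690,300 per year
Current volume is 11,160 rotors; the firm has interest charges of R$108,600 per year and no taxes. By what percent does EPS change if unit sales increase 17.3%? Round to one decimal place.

Total contribution margin = 11,160 × R$158.33 = R$1,766,962.80.
Subtracting fixed costs: EBIT = R$1,766,962.80 − R$690,300 = R$1,076,662.80.
After interest of R$108,600.00, pre-tax earnings = R$968,062.80.
Degree of combined leverage = contribution ÷ (EBIT − I) = R$1,766,962.80 ÷ R$968,062.80 = 1.8253.
%ΔEPS = DCL × %ΔSales = 1.8253 × +17.3% = +31.6%.

+31.6%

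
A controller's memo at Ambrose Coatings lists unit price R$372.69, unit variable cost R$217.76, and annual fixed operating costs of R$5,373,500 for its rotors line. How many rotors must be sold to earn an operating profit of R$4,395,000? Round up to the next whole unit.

63,052 rotors

Contribution margin per unit = R$372.69 − R$217.76 = R$154.93.
Units = (FC + target) / CM = (R$5,373,500 + R$4,395,000) / R$154.93 = 63,051.06, so 63,052 rotors.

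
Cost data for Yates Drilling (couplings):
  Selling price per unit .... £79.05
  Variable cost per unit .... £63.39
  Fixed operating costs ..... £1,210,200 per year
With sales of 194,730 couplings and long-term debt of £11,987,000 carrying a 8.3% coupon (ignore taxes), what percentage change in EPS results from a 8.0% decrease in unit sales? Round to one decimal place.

Total contribution margin = 194,730 × £15.66 = £3,049,471.80.
Subtracting fixed costs: EBIT = £3,049,471.80 − £1,210,200 = £1,839,271.80.
After interest of £994,921.00, pre-tax earnings = £844,350.80.
Degree of combined leverage = contribution ÷ (EBIT − I) = £3,049,471.80 ÷ £844,350.80 = 3.6116.
EPS therefore changes by 3.6116 × (-8.0%) = -28.9%.

-28.9%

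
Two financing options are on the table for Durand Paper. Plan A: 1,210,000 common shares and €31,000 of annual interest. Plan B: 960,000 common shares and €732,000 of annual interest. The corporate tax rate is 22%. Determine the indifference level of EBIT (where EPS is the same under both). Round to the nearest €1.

Set EPS_A = EPS_B: (EBIT − €31,000)(1 − 0.22) ÷ 1,210,000 = (EBIT − €732,000)(1 − 0.22) ÷ 960,000.
Cancelling (1 − t) and cross-multiplying: 960,000·(EBIT − 31,000) = 1,210,000·(EBIT − 732,000).
Solving, EBIT = (732,000·1,210,000 − 31,000·960,000) / (1,210,000 − 960,000) = 855,960,000,000 / 250,000 = 3,423,840.00.

€3,423,840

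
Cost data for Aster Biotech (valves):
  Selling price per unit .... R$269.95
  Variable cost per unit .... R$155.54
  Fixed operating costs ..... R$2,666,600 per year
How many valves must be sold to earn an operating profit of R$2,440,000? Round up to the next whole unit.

Each unit contributes R$269.95 − R$155.54 = R$114.41.
Need Q such that Q × R$114.41 − R$2,666,600 = R$2,440,000, i.e. Q = R$5,106,600 / R$114.41 = 44,634.21 → 44,635.

44,635 valves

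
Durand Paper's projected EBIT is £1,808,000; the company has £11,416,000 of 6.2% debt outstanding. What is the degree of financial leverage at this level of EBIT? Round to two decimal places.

1.64

Interest = £707,792.00.
DFL = EBIT ÷ (EBIT − I) = £1,808,000 ÷ (£1,808,000 − £707,792.00) = £1,808,000 ÷ £1,100,208.00 = 1.6433.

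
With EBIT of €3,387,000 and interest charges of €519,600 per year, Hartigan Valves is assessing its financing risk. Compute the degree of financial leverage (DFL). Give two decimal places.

Annual interest charges come to €519,600.00.
Degree of financial leverage = EBIT / (EBIT − interest) = €3,387,000 / €2,867,400.00 = 1.1812.

1.18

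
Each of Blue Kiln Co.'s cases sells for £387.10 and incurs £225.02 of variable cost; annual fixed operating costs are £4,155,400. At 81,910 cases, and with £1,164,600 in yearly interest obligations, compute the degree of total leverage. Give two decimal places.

Contribution at this volume is 81,910 × £162.08 = £13,275,972.80.
Operating income = contribution − fixed costs = £13,275,972.80 − £4,155,400 = £9,120,572.80. Interest = £1,164,600.00, so EBIT − I = £7,955,972.80.
Degree of total leverage = total CM / (EBIT − interest) = £13,275,972.80 / £7,955,972.80 = 1.6687.

1.67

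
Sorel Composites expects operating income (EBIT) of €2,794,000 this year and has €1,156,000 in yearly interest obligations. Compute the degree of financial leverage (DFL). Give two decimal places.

Annual interest charges come to €1,156,000.00.
Degree of financial leverage = EBIT / (EBIT − interest) = €2,794,000 / €1,638,000.00 = 1.7057.

1.71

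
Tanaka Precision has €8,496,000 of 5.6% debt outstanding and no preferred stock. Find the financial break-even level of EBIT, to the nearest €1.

Annual interest = 5.6% × €8,496,000 = €475,776.00.
Without preferred stock the financial break-even is simply EBIT = interest = €475,776.00.

€475,776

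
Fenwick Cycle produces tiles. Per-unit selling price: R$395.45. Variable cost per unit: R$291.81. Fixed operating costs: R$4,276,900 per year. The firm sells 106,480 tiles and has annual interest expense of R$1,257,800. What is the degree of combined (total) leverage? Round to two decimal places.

2.01

Contribution at this volume is 106,480 × R$103.64 = R$11,035,587.20.
EBIT = R$11,035,587.20 − R$4,276,900 = R$6,758,687.20. Interest = R$1,257,800.00, so EBIT − I = R$5,500,887.20.
DCL = contribution ÷ (EBIT − I) = R$11,035,587.20 ÷ R$5,500,887.20 = 2.0061.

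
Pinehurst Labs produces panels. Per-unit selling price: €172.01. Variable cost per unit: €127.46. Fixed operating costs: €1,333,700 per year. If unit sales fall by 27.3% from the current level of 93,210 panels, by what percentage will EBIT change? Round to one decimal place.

At 93,210 units, contribution = 93,210 × €44.55 = €4,152,505.50.
EBIT = €4,152,505.50 − €1,333,700 = €2,818,805.50.
So DOL = total CM / EBIT = €4,152,505.50 / €2,818,805.50 = 1.4731.
So EBIT moves 1.4731 × (-27.3%) = -40.2%.

-40.2%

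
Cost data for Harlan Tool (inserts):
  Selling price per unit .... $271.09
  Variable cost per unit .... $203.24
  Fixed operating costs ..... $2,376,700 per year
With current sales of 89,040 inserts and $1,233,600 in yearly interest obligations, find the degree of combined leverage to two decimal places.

2.49

Total contribution margin = 89,040 × $67.85 = $6,041,364.00.
Operating income = contribution − fixed costs = $6,041,364.00 − $2,376,700 = $3,664,664.00. Interest = $1,233,600.00, so EBIT − I = $2,431,064.00.
Degree of total leverage = total CM / (EBIT − interest) = $6,041,364.00 / $2,431,064.00 = 2.4851.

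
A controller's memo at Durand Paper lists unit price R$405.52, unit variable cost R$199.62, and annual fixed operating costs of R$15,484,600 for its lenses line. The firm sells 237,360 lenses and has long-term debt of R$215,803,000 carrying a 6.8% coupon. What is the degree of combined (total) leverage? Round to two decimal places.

Contribution at this volume is 237,360 × R$205.90 = R$48,872,424.00.
EBIT = R$48,872,424.00 − R$15,484,600 = R$33,387,824.00. Interest = R$14,674,604.00, so EBIT − I = R$18,713,220.00.
DCL = contribution ÷ (EBIT − I) = R$48,872,424.00 ÷ R$18,713,220.00 = 2.6117.

2.61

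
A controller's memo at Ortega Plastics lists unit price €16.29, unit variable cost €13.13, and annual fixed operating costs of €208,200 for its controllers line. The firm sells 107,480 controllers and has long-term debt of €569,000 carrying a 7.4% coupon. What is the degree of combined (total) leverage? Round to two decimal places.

3.80

Contribution at this volume is 107,480 × €3.16 = €339,636.80.
EBIT = €339,636.80 − €208,200 = €131,436.80. Interest = €42,106.00.
DOL = €339,636.80 ÷ €131,436.80 = 2.5840; DFL = €131,436.80 ÷ €89,330.80 = 1.4713.
Combined leverage = 2.5840 × 1.4713 = 3.8018.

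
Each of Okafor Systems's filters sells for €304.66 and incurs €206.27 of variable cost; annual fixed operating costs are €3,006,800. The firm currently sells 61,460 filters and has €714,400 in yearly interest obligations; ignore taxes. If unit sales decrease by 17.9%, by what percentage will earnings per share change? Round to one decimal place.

At 61,460 units, contribution = 61,460 × €98.39 = €6,047,049.40.
EBIT = €6,047,049.40 − €3,006,800 = €3,040,249.40.
After interest of €714,400.00, pre-tax earnings = €2,325,849.40.
DCL = total CM / (EBIT − I) = €6,047,049.40 / €2,325,849.40 = 2.5999.
EPS therefore changes by 2.5999 × (-17.9%) = -46.5%.

-46.5%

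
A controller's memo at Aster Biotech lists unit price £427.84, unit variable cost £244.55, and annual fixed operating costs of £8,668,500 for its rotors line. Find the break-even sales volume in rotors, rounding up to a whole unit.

Contribution margin per unit = £427.84 − £244.55 = £183.29.
Break-even Q = £8,668,500 / £183.29 = 47,293.91 → 47,294 rotors.

47,294 rotors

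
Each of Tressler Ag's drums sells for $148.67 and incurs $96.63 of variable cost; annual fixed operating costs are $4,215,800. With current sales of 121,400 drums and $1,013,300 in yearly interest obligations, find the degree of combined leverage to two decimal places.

5.80

Contribution at this volume is 121,400 × $52.04 = $6,317,656.00.
Subtracting fixed costs: EBIT = $6,317,656.00 − $4,215,800 = $2,101,856.00. Interest = $1,013,300.00, so EBIT − I = $1,088,556.00.
DCL = contribution ÷ (EBIT − I) = $6,317,656.00 ÷ $1,088,556.00 = 5.8037.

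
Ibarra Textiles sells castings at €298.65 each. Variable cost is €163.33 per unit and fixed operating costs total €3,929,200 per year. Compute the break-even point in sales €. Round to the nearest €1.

CM per unit = €298.65 − €163.33 = €135.32; CM ratio = €135.32 / €298.65 = 0.4531.
Break-even sales = FC ÷ CM ratio = €3,929,200 × €298.65 / €135.32 = €8,671,708.

€8,671,708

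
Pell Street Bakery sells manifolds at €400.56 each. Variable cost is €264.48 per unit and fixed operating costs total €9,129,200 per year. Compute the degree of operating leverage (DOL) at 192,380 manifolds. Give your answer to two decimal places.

Total contribution margin = 192,380 × €136.08 = €26,179,070.40.
Operating income = contribution − fixed costs = €26,179,070.40 − €9,129,200 = €17,049,870.40.
So DOL = total CM / EBIT = €26,179,070.40 / €17,049,870.40 = 1.5354.

1.54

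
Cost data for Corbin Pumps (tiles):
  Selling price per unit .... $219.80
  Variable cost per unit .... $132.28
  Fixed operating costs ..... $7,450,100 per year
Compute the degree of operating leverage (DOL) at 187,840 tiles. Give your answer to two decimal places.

1.83

Contribution at this volume is 187,840 × $87.52 = $16,439,756.80.
Subtracting fixed costs: EBIT = $16,439,756.80 − $7,450,100 = $8,989,656.80.
DOL = contribution ÷ EBIT = $16,439,756.80 ÷ $8,989,656.80 = 1.8287.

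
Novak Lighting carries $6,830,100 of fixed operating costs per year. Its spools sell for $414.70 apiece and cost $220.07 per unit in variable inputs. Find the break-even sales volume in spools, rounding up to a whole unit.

35,093 spools

Contribution margin per unit = $414.70 − $220.07 = $194.63.
Units to break even: $6,830,100 ÷ $194.63 = 35,092.74, rounded up to 35,093.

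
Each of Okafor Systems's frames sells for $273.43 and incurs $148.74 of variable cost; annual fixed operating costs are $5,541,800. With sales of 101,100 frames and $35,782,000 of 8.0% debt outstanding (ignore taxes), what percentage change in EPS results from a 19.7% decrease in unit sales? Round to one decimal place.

At 101,100 units, contribution = 101,100 × $124.69 = $12,606,159.00.
Subtracting fixed costs: EBIT = $12,606,159.00 − $5,541,800 = $7,064,359.00.
Interest = $2,862,560.00, so EBIT − I = $4,201,799.00.
Degree of combined leverage = contribution ÷ (EBIT − I) = $12,606,159.00 ÷ $4,201,799.00 = 3.0002.
EPS therefore changes by 3.0002 × (-19.7%) = -59.1%.

-59.1%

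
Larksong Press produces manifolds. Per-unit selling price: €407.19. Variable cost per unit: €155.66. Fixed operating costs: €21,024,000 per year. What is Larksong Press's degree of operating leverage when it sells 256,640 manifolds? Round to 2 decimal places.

1.48

At 256,640 units, contribution = 256,640 × €251.53 = €64,552,659.20.
Subtracting fixed costs: EBIT = €64,552,659.20 − €21,024,000 = €43,528,659.20.
So DOL = total CM / EBIT = €64,552,659.20 / €43,528,659.20 = 1.4830.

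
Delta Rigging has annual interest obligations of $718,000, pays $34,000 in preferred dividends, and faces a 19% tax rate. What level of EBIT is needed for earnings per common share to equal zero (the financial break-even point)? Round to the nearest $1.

Preferred dividends are paid after tax, so their pre-tax equivalent is $34,000 ÷ (1 − 0.19) = $41,975.31.
Financial break-even EBIT = interest + D_p ÷ (1 − t) = $718,000 + $41,975.31 = $759,975.31.

$759,975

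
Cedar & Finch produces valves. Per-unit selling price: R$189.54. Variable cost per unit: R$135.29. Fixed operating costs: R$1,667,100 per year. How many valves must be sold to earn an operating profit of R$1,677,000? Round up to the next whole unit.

Contribution margin per unit = R$189.54 − R$135.29 = R$54.25.
Required volume = (fixed costs + target profit) ÷ CM = (R$1,667,100 + R$1,677,000) ÷ R$54.25 = 61,642.40, so 61,643 valves.

61,643 valves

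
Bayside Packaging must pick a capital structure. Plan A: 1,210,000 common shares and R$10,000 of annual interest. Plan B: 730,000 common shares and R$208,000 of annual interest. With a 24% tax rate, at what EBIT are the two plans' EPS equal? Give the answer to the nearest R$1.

R$509,125

Set EPS_A = EPS_B: (EBIT − R$10,000)(1 − 0.24) ÷ 1,210,000 = (EBIT − R$208,000)(1 − 0.24) ÷ 730,000.
The (1 − t) factor cancels: (EBIT − 10,000) × 730,000 = (EBIT − 208,000) × 1,210,000.
EBIT × (1,210,000 − 730,000) = 208,000 × 1,210,000 − 10,000 × 730,000 = 244,380,000,000, so EBIT = 244,380,000,000 ÷ 480,000 = 509,125.00.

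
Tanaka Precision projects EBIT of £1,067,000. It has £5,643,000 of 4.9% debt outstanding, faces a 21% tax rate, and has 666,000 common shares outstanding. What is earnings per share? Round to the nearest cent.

Pre-tax income = £1,067,000 − £276,507.00 = £790,493.00.
After tax at 21%: net income = £790,493.00 × 0.79 = £624,489.47.
EPS = £624,489.47 ÷ 666,000 = £0.94.

£0.94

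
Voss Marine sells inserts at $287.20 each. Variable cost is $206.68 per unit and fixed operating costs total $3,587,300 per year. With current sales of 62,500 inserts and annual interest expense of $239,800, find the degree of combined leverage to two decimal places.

Contribution at this volume is 62,500 × $80.52 = $5,032,500.00.
EBIT = $5,032,500.00 − $3,587,300 = $1,445,200.00. Interest = $239,800.00, so EBIT − I = $1,205,400.00.
DCL = contribution ÷ (EBIT − I) = $5,032,500.00 ÷ $1,205,400.00 = 4.1750.

4.17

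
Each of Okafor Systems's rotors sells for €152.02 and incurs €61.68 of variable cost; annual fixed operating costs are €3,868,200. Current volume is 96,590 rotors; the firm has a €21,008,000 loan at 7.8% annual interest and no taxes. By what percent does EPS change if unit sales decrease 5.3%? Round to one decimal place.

Contribution at this volume is 96,590 × €90.34 = €8,725,940.60.
EBIT = €8,725,940.60 − €3,868,200 = €4,857,740.60.
Interest = €1,638,624.00, so EBIT − I = €3,219,116.60.
DCL = total CM / (EBIT − I) = €8,725,940.60 / €3,219,116.60 = 2.7107.
EPS therefore changes by 2.7107 × (-5.3%) = -14.4%.

-14.4%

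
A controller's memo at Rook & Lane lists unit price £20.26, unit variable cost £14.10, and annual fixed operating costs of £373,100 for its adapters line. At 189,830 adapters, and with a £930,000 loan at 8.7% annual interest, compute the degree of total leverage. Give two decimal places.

1.63

Total contribution margin = 189,830 × £6.16 = £1,169,352.80.
Subtracting fixed costs: EBIT = £1,169,352.80 − £373,100 = £796,252.80. Interest = £80,910.00, so EBIT − I = £715,342.80.
DCL = contribution ÷ (EBIT − I) = £1,169,352.80 ÷ £715,342.80 = 1.6347.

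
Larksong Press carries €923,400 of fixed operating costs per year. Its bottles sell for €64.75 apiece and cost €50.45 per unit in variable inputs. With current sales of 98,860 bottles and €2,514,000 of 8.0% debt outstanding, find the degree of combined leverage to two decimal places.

4.89

Total contribution margin = 98,860 × €14.30 = €1,413,698.00.
Operating income = contribution − fixed costs = €1,413,698.00 − €923,400 = €490,298.00. Interest = €201,120.00.
DOL = €1,413,698.00 ÷ €490,298.00 = 2.8833; DFL = €490,298.00 ÷ €289,178.00 = 1.6955.
DCL = DOL × DFL = 2.8833 × 1.6955 = 4.8886.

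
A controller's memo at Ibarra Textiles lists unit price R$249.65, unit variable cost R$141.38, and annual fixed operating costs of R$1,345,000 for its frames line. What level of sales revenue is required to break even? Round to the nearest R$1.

R$3,101,314

CM per unit = R$249.65 − R$141.38 = R$108.27; CM ratio = R$108.27 / R$249.65 = 0.4337.
Break-even revenue = fixed costs × price ÷ CM = R$1,345,000 × R$249.65 ÷ R$108.27 = R$3,101,314.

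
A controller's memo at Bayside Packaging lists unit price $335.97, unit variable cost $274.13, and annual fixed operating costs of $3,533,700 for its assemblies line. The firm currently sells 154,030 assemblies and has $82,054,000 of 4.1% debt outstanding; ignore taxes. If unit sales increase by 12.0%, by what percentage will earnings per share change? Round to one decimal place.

+43.5%

Total contribution margin = 154,030 × $61.84 = $9,525,215.20.
Operating income = contribution − fixed costs = $9,525,215.20 − $3,533,700 = $5,991,515.20.
After interest of $3,364,214.00, pre-tax earnings = $2,627,301.20.
DCL = total CM / (EBIT − I) = $9,525,215.20 / $2,627,301.20 = 3.6255.
%ΔEPS = DCL × %ΔSales = 3.6255 × +12.0% = +43.5%.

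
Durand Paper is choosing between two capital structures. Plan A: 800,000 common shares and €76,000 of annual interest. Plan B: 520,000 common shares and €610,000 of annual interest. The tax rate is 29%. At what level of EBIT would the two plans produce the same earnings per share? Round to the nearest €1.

€1,601,714

At indifference, (EBIT − 76,000)(1 − t)/800,000 = (EBIT − 610,000)(1 − t)/520,000.
The (1 − t) factor cancels: (EBIT − 76,000) × 520,000 = (EBIT − 610,000) × 800,000.
EBIT × (800,000 − 520,000) = 610,000 × 800,000 − 76,000 × 520,000 = 448,480,000,000, so EBIT = 448,480,000,000 ÷ 280,000 = 1,601,714.29.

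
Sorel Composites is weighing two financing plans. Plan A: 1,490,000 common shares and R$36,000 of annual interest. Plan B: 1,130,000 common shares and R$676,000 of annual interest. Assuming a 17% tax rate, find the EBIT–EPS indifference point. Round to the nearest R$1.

Set EPS_A = EPS_B: (EBIT − R$36,000)(1 − 0.17) ÷ 1,490,000 = (EBIT − R$676,000)(1 − 0.17) ÷ 1,130,000.
The (1 − t) factor cancels: (EBIT − 36,000) × 1,130,000 = (EBIT − 676,000) × 1,490,000.
EBIT × (1,490,000 − 1,130,000) = 676,000 × 1,490,000 − 36,000 × 1,130,000 = 966,560,000,000, so EBIT = 966,560,000,000 ÷ 360,000 = 2,684,888.89.

R$2,684,889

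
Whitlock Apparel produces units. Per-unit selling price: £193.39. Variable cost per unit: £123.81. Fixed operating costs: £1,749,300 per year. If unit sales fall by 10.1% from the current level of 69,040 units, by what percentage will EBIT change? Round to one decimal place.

-15.9%

At 69,040 units, contribution = 69,040 × £69.58 = £4,803,803.20.
Operating income = contribution − fixed costs = £4,803,803.20 − £1,749,300 = £3,054,503.20.
So DOL = total CM / EBIT = £4,803,803.20 / £3,054,503.20 = 1.5727.
%ΔEBIT = DOL × %ΔSales = 1.5727 × -10.1% = -15.9%.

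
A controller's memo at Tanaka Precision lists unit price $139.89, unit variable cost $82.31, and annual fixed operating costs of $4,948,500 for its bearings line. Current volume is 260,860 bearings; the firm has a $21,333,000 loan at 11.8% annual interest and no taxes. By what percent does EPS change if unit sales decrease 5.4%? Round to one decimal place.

At 260,860 units, contribution = 260,860 × $57.58 = $15,020,318.80.
Operating income = contribution − fixed costs = $15,020,318.80 − $4,948,500 = $10,071,818.80.
Interest = $2,517,294.00, so EBIT − I = $7,554,524.80.
Degree of combined leverage = contribution ÷ (EBIT − I) = $15,020,318.80 ÷ $7,554,524.80 = 1.9883.
EPS therefore changes by 1.9883 × (-5.4%) = -10.7%.

-10.7%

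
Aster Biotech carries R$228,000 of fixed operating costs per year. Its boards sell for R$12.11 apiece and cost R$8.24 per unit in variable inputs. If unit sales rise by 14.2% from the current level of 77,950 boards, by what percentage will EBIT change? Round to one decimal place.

+58.1%

At 77,950 units, contribution = 77,950 × R$3.87 = R$301,666.50.
Operating income = contribution − fixed costs = R$301,666.50 − R$228,000 = R$73,666.50.
DOL = contribution ÷ EBIT = R$301,666.50 ÷ R$73,666.50 = 4.0950.
%ΔEBIT = DOL × %ΔSales = 4.0950 × +14.2% = +58.1%.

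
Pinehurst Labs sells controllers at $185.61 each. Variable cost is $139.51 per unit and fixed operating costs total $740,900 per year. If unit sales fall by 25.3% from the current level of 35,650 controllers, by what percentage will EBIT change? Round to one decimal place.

-46.1%

Total contribution margin = 35,650 × $46.10 = $1,643,465.00.
Subtracting fixed costs: EBIT = $1,643,465.00 − $740,900 = $902,565.00.
DOL = contribution ÷ EBIT = $1,643,465.00 ÷ $902,565.00 = 1.8209.
Operating income changes by 1.8209 × -25.3% = -46.1%.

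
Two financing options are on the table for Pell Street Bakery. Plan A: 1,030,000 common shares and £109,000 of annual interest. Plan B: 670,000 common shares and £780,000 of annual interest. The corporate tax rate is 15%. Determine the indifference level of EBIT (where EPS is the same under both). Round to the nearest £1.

Set EPS_A = EPS_B: (EBIT − £109,000)(1 − 0.15) ÷ 1,030,000 = (EBIT − £780,000)(1 − 0.15) ÷ 670,000.
The (1 − t) factor cancels: (EBIT − 109,000) × 670,000 = (EBIT − 780,000) × 1,030,000.
Solving, EBIT = (780,000·1,030,000 − 109,000·670,000) / (1,030,000 − 670,000) = 730,370,000,000 / 360,000 = 2,028,805.56.

£2,028,806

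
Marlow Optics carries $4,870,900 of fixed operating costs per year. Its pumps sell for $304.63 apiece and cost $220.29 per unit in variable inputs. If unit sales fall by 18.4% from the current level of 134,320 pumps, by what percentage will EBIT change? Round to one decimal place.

Total contribution margin = 134,320 × $84.34 = $11,328,548.80.
Subtracting fixed costs: EBIT = $11,328,548.80 − $4,870,900 = $6,457,648.80.
Degree of operating leverage = $11,328,548.80 / $6,457,648.80 = 1.7543.
Operating income changes by 1.7543 × -18.4% = -32.3%.

-32.3%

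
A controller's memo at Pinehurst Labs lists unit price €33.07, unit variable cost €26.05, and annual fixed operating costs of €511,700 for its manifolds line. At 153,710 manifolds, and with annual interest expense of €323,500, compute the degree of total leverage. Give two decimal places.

At 153,710 units, contribution = 153,710 × €7.02 = €1,079,044.20.
Operating income = contribution − fixed costs = €1,079,044.20 − €511,700 = €567,344.20. Interest = €323,500.00, so EBIT − I = €243,844.20.
DCL = contribution ÷ (EBIT − I) = €1,079,044.20 ÷ €243,844.20 = 4.4251.

4.43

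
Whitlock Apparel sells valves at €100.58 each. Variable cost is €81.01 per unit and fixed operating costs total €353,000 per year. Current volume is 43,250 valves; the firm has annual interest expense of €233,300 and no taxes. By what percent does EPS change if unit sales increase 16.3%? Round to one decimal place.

+53.0%

Total contribution margin = 43,250 × €19.57 = €846,402.50.
Operating income = contribution − fixed costs = €846,402.50 − €353,000 = €493,402.50.
After interest of €233,300.00, pre-tax earnings = €260,102.50.
Degree of combined leverage = contribution ÷ (EBIT − I) = €846,402.50 ÷ €260,102.50 = 3.2541.
EPS therefore changes by 3.2541 × (+16.3%) = +53.0%.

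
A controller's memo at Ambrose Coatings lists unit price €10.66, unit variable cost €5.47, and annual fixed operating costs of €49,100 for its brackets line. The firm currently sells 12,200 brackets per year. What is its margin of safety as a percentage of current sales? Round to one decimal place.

Each unit contributes €10.66 − €5.47 = €5.19. Break-even units = €49,100 ÷ €5.19 = 9,460.50; break-even revenue = 9,460.50 × €10.66 = €100,848.94.
Actual sales revenue = 12,200 × €10.66 = €130,052.00.
Margin of safety = (€130,052.00 − €100,848.94) ÷ €130,052.00 = 22.5%.

22.5%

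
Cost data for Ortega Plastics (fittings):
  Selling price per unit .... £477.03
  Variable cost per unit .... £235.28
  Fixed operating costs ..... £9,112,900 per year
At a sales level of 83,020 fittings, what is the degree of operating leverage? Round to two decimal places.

1.83

At 83,020 units, contribution = 83,020 × £241.75 = £20,070,085.00.
Operating income = contribution − fixed costs = £20,070,085.00 − £9,112,900 = £10,957,185.00.
So DOL = total CM / EBIT = £20,070,085.00 / £10,957,185.00 = 1.8317.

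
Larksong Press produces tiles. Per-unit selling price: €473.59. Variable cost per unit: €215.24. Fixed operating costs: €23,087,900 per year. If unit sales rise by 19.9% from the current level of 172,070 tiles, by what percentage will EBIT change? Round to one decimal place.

+41.4%

At 172,070 units, contribution = 172,070 × €258.35 = €44,454,284.50.
Subtracting fixed costs: EBIT = €44,454,284.50 − €23,087,900 = €21,366,384.50.
So DOL = total CM / EBIT = €44,454,284.50 / €21,366,384.50 = 2.0806.
Operating income changes by 2.0806 × +19.9% = +41.4%.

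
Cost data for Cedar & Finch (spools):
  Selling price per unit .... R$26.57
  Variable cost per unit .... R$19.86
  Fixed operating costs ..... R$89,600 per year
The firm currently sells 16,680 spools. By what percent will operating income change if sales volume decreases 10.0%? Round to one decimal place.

-50.1%

Total contribution margin = 16,680 × R$6.71 = R$111,922.80.
Subtracting fixed costs: EBIT = R$111,922.80 − R$89,600 = R$22,322.80.
DOL = contribution ÷ EBIT = R$111,922.80 ÷ R$22,322.80 = 5.0138.
%ΔEBIT = DOL × %ΔSales = 5.0138 × -10.0% = -50.1%.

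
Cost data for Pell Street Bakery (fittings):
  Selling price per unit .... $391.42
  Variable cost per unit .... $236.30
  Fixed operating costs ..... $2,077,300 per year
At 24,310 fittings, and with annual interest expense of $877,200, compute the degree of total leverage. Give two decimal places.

Total contribution margin = 24,310 × $155.12 = $3,770,967.20.
Operating income = contribution − fixed costs = $3,770,967.20 − $2,077,300 = $1,693,667.20. Interest = $877,200.00, so EBIT − I = $816,467.20.
Degree of total leverage = total CM / (EBIT − interest) = $3,770,967.20 / $816,467.20 = 4.6186.

4.62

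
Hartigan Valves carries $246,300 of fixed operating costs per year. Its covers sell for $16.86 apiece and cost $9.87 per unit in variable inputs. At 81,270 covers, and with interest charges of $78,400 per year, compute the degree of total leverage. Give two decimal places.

Total contribution margin = 81,270 × $6.99 = $568,077.30.
Operating income = contribution − fixed costs = $568,077.30 − $246,300 = $321,777.30. Interest = $78,400.00.
DOL = $568,077.30 ÷ $321,777.30 = 1.7654; DFL = $321,777.30 ÷ $243,377.30 = 1.3221.
Combined leverage = 1.7654 × 1.3221 = 2.3340.

2.33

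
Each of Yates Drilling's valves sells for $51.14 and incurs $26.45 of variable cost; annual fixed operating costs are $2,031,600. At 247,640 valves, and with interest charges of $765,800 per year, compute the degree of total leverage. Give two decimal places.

Total contribution margin = 247,640 × $24.69 = $6,114,231.60.
EBIT = $6,114,231.60 − $2,031,600 = $4,082,631.60. Interest = $765,800.00, so EBIT − I = $3,316,831.60.
Degree of total leverage = total CM / (EBIT − interest) = $6,114,231.60 / $3,316,831.60 = 1.8434.

1.84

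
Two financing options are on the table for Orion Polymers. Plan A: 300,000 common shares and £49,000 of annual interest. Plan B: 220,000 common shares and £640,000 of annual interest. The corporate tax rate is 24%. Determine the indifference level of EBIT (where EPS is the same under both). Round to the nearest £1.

Set EPS_A = EPS_B: (EBIT − £49,000)(1 − 0.24) ÷ 300,000 = (EBIT − £640,000)(1 − 0.24) ÷ 220,000.
The (1 − t) factor cancels: (EBIT − 49,000) × 220,000 = (EBIT − 640,000) × 300,000.
EBIT × (300,000 − 220,000) = 640,000 × 300,000 − 49,000 × 220,000 = 181,220,000,000, so EBIT = 181,220,000,000 ÷ 80,000 = 2,265,250.00.

£2,265,250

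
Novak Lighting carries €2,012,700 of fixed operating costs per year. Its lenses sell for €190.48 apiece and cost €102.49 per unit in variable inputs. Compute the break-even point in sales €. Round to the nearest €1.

CM per unit = €190.48 − €102.49 = €87.99; CM ratio = €87.99 / €190.48 = 0.4619.
Break-even sales = FC ÷ CM ratio = €2,012,700 × €190.48 / €87.99 = €4,357,076.

€4,357,076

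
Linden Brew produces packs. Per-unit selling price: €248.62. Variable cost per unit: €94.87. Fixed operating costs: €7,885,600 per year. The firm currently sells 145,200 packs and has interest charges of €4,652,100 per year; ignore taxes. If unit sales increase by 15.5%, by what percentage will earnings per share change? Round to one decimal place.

+35.4%

At 145,200 units, contribution = 145,200 × €153.75 = €22,324,500.00.
Operating income = contribution − fixed costs = €22,324,500.00 − €7,885,600 = €14,438,900.00.
After interest of €4,652,100.00, pre-tax earnings = €9,786,800.00.
Degree of combined leverage = contribution ÷ (EBIT − I) = €22,324,500.00 ÷ €9,786,800.00 = 2.2811.
%ΔEPS = DCL × %ΔSales = 2.2811 × +15.5% = +35.4%.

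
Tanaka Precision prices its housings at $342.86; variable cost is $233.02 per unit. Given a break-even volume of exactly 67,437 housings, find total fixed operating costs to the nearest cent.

$7,407,280.08

Contribution margin per unit = $342.86 − $233.02 = $109.84.
Since BE = FC / CM, FC = 67,437 × $109.84 = $7,407,280.08.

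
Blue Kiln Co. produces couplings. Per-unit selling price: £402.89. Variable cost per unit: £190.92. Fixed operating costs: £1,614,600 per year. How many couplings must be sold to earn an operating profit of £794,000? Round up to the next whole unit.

Unit CM = price − variable cost = £402.89 − £190.92 = £211.97.
Need Q such that Q × £211.97 − £1,614,600 = £794,000, i.e. Q = £2,408,600 / £211.97 = 11,362.93 → 11,363.

11,363 couplings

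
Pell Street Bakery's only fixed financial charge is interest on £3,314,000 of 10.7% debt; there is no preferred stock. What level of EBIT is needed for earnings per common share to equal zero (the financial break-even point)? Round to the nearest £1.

£354,598

Annual interest = 10.7% × £3,314,000 = £354,598.00.
Without preferred stock the financial break-even is simply EBIT = interest = £354,598.00.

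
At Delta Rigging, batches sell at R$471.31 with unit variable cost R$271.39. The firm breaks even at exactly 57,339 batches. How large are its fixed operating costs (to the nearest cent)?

R$11,463,212.88

Contribution margin per unit = R$471.31 − R$271.39 = R$199.92.
Fixed costs = break-even units × CM = 57,339 × R$199.92 = R$11,463,212.88.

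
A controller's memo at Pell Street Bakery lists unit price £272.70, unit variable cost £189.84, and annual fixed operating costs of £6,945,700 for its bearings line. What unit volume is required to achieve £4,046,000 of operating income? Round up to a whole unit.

132,654 bearings

Contribution margin per unit = £272.70 − £189.84 = £82.86.
Need Q such that Q × £82.86 − £6,945,700 = £4,046,000, i.e. Q = £10,991,700 / £82.86 = 132,653.87 → 132,654.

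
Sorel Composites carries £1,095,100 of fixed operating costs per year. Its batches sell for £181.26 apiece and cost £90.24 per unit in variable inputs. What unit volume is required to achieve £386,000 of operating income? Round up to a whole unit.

Each unit contributes £181.26 − £90.24 = £91.02.
Need Q such that Q × £91.02 − £1,095,100 = £386,000, i.e. Q = £1,481,100 / £91.02 = 16,272.25 → 16,273.

16,273 batches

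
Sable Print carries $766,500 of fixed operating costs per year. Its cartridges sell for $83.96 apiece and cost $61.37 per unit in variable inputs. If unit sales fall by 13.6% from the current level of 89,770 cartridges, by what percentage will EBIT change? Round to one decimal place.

-21.9%

Total contribution margin = 89,770 × $22.59 = $2,027,904.30.
Operating income = contribution − fixed costs = $2,027,904.30 − $766,500 = $1,261,404.30.
DOL = contribution ÷ EBIT = $2,027,904.30 ÷ $1,261,404.30 = 1.6077.
Operating income changes by 1.6077 × -13.6% = -21.9%.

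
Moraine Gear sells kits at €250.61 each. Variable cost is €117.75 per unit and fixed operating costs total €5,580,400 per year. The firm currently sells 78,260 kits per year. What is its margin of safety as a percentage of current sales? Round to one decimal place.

46.3%

Contribution margin per unit = €250.61 − €117.75 = €132.86. Break-even units = €5,580,400 ÷ €132.86 = 42,002.11; break-even revenue = 42,002.11 × €250.61 = €10,526,148.16.
Actual sales revenue = 78,260 × €250.61 = €19,612,738.60.
Margin of safety = (€19,612,738.60 − €10,526,148.16) ÷ €19,612,738.60 = 46.3%.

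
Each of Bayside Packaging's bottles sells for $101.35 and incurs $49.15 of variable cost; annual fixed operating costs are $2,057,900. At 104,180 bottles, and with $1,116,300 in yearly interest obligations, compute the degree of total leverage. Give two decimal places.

Contribution at this volume is 104,180 × $52.20 = $5,438,196.00.
Operating income = contribution − fixed costs = $5,438,196.00 − $2,057,900 = $3,380,296.00. Interest = $1,116,300.00.
DOL = $5,438,196.00 ÷ $3,380,296.00 = 1.6088; DFL = $3,380,296.00 ÷ $2,263,996.00 = 1.4931.
Combined leverage = 1.6088 × 1.4931 = 2.4021.

2.40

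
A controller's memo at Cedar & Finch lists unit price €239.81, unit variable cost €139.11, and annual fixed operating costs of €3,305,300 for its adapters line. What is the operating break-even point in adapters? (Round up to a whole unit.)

Each unit contributes €239.81 − €139.11 = €100.70.
Break-even volume = fixed costs ÷ CM per unit = €3,305,300 ÷ €100.70 = 32,823.24, so 32,824 adapters.

32,824 adapters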